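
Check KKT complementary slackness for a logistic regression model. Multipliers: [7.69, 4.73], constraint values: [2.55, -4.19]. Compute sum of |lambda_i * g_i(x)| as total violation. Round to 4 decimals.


KKT complementary slackness check:
lambda_1 * g_1 = 7.69 * 2.55 = 19.6095
lambda_2 * g_2 = 4.73 * -4.19 = -19.8187
Total violation = 19.6095 + 19.8187 = 39.4282


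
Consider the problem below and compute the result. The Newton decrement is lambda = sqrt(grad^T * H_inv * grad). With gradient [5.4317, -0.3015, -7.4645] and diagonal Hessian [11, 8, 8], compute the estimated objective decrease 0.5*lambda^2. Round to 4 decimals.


Step 1: H is diagonal, so H^(-1) * g = [0.4938, -0.0377, -0.9331].
Step 2: g^T H^(-1) g = sum_i g_i^2 / H_ii
  = (5.4317)^2/11 + (-0.3015)^2/8 + (-7.4645)^2/8
  = 2.6821 + 0.0114 + 6.9648 = 9.6583
Step 3: Objective decrease = 0.5 * g^T H^(-1) g = 4.8292


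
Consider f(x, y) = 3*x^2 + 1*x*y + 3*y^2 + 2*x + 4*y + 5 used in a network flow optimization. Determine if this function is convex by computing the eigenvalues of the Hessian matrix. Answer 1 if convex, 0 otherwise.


The Hessian of f(x,y) = 3*x^2 + 1*x*y + 3*y^2 + 2*x + 4*y + 5 is:
H = [[6, 1], [1, 6]]
Trace = 6 + 6 = 12
Determinant = 6*6 - (1)^2 = 35
Discriminant = (12)^2 - 4*35 = 4.0
Eigenvalues: lambda_1 = 5.0, lambda_2 = 7.0
The function is convex.

1


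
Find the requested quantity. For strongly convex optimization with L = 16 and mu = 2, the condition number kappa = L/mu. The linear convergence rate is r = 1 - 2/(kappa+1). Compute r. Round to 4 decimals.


Step 1: Compute the condition number.
kappa = L/mu = 16/2 = 8.0
Step 2: Compute the convergence rate.
r = 1 - 2/(kappa + 1) = 1 - 2*mu/(L + mu) = (L - mu)/(L + mu) = 14/18 = 0.7778


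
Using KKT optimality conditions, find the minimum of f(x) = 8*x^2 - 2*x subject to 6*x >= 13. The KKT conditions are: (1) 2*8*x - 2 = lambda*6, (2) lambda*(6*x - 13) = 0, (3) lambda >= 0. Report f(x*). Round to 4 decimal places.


Step 1: Try lambda = 0 (constraint inactive).
x_unc = 2/(2*8) = 0.125
Check: 6*0.125 = 0.75 < 13 -- violated!
Step 2: Constraint must be active: 6*x = 13
x* = 13/6 = 2.1667 (rounded; the exact value 13/6 is used below)
lambda = (2*8*(13/6) - 2)/6 = 5.4444
Step 3: Compute optimal value.
f(x*) = 8*(13/6)^2 - 2*(13/6) = 33.2222


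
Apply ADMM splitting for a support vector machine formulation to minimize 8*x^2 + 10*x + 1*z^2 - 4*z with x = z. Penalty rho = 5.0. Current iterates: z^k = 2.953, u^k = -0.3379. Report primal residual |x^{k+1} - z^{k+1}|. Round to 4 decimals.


ADMM iteration with rho = 5.0, z^k = 2.953, u^k = -0.3379
Step 1: x-update.
Minimize 8*x^2 + 10*x + (5.0/2)*(x - 2.953 - 0.3379)^2
FOC: (2*8 + 5.0)*x = -10 + 5.0*(2.953 + 0.3379)
x^{k+1} = 0.3074
Step 2: z-update.
Minimize 1*z^2 - 4*z + (5.0/2)*(0.3074 - z - 0.3379)^2
FOC: (2*1 + 5.0)*z = 4 + 5.0*(0.3074 - 0.3379)
z^{k+1} = 0.5496
Step 3: u-update.
u^{k+1} = -0.3379 + 0.3074 - 0.5496 = -0.5802
Step 4: Primal residual = |0.3074 - 0.5496| = 0.2423


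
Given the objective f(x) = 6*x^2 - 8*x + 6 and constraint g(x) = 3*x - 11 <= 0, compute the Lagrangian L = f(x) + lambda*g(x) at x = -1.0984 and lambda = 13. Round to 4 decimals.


Step 1: Evaluate f(x).
f(-1.0984) = 6*(-1.0984)^2 - 8*(-1.0984) + 6 = 22.0261
Step 2: Evaluate g(x).
g(-1.0984) = 3*-1.0984 - 11 = -14.2952
Step 3: Compute Lagrangian.
L = 22.0261 + 13*-14.2952 = -163.8115


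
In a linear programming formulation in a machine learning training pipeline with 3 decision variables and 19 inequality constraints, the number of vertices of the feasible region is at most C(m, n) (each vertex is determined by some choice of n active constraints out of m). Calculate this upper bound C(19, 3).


Each vertex corresponds to some choice of n active constraints out of m, so the number of vertices is at most C(m, n) = m! / (n!(m-n)!).
m = 19, n = 3
Numerator: 19 * 18 * 17
Denominator: 3! = 6
C(19, 3) = 969


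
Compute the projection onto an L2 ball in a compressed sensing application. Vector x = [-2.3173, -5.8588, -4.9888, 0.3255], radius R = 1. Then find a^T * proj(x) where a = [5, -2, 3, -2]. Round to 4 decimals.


Step 1: Compute ||x|| (intermediates to 6 decimals).
||x|| = sqrt((-2.3173)^2 + (-5.8588)^2 + (-4.9888)^2 + 0.3255^2) = 8.042978
Step 2: Project.
Since ||x|| > R, scale = R/||x|| = 1/8.042978 = 0.124332, proj(x) = scale * x
proj(x) = [-0.288115, -0.728436, -0.620267, 0.04047]
Step 3: Dot product.
a^T * proj(x) = 5*(-0.288115) - 2*(-0.728436) + 3*(-0.620267) - 2*0.04047 = -1.9254


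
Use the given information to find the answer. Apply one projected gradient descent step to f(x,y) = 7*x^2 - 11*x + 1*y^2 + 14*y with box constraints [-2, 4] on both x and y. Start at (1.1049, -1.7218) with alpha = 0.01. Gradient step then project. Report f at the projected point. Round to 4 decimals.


Step 1: Compute gradient at (1.1049, -1.7218).
grad_x = 2*7*1.1049 - 11 = 4.4686
grad_y = 2*1*-1.7218 + 14 = 10.5564
Step 2: Gradient step.
x_raw = 1.1049 - 0.01*4.4686 = 1.0602
y_raw = -1.7218 - 0.01*10.5564 = -1.8274
Step 3: Project onto [-2, 4].
x_proj = clip(1.0602) = 1.0602
y_proj = clip(-1.8274) = -1.8274
Step 4: Evaluate f.
f(1.0602, -1.8274) = -26.0378


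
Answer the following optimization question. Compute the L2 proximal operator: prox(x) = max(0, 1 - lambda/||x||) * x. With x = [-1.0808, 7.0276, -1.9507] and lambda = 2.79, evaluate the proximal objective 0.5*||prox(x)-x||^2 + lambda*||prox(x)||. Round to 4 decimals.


Step 1: Compute ||x||.
||x|| = 7.373
Step 2: Compute scaling factor.
scale = max(0, 1 - 2.79/7.373) = 0.6216
Step 3: prox(x) = [-0.6718, 4.3683, -1.2125]
||prox(x)|| = 4.583
Step 4: Proximal objective.
0.5*||prox-x||^2 = 3.8921
lambda*||prox|| = 12.7866
Total = 16.6785


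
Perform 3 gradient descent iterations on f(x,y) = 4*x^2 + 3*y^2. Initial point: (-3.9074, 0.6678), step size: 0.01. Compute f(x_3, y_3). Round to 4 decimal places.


Gradient descent on f(x,y) = 4*x^2 + 3*y^2.
Starting point: (-3.9074, 0.6678), alpha = 0.01
Step 1: grad_x = 2*4*-3.9074 = -31.2592, grad_y = 2*3*0.6678 = 4.0068
  x_1 = -3.9074 - 0.01*-31.2592 = -3.5948
  y_1 = 0.6678 - 0.01*4.0068 = 0.6277
Step 2: grad_x = 2*4*-3.5948 = -28.7585, grad_y = 2*3*0.6277 = 3.7664
  x_2 = -3.5948 - 0.01*-28.7585 = -3.3072
  y_2 = 0.6277 - 0.01*3.7664 = 0.5901
Step 3: grad_x = 2*4*-3.3072 = -26.4578, grad_y = 2*3*0.5901 = 3.5404
  x_3 = -3.3072 - 0.01*-26.4578 = -3.0426
  y_3 = 0.5901 - 0.01*3.5404 = 0.5547
f(-3.0426, 0.5547) = 4*(-3.0426)^2 + 3*0.5547^2 = 37.9537


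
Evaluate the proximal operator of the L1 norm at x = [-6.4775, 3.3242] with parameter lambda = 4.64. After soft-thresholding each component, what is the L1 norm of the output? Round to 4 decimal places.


Soft-thresholding with lambda = 4.64:
prox(-6.4775) = sign(-6.4775)*max(|-6.4775| - 4.64, 0) = -1.8375
prox(3.3242) = sign(3.3242)*max(|3.3242| - 4.64, 0) = 0.0
prox(x) = [-1.8375, 0.0]
||prox(x)||_1 = 1.8375 + 0.0 = 1.8375


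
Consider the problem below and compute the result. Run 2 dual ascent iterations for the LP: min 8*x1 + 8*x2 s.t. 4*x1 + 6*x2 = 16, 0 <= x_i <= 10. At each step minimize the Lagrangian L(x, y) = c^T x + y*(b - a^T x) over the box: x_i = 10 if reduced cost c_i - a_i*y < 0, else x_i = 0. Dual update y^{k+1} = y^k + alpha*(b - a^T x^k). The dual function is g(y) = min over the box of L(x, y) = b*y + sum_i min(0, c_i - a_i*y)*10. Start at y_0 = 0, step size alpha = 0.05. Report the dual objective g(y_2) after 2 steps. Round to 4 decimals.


Dual ascent for LP: min 8*x1 + 8*x2, 4*x1 + 6*x2 = 16, 0 <= x_i <= 10
Step 1: y^k = 0.0, reduced costs: (8.0, 8.0)
  x^k = (0.0, 0.0), subgradient = b - a^T x = 16.0
  y^{k+1} = 0.0 + 0.05*16.0 = 0.8
Step 2: y^k = 0.8, reduced costs: (4.8, 3.2)
  x^k = (0.0, 0.0), subgradient = b - a^T x = 16.0
  y^{k+1} = 0.8 + 0.05*16.0 = 1.6
Dual objective at y_2 = 1.6: reduced costs (1.6, -1.6), box minimizer x = (0.0, 10.0)
g(y_2) = b*y + (c1 - a1*y)*x1 + (c2 - a2*y)*x2 = 16*1.6 + 1.6*0.0 + (-1.6)*10.0 = 25.6 + 0.0 - 16.0 = 9.6


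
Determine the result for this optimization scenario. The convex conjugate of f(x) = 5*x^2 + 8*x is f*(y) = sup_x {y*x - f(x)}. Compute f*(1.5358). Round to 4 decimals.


f*(y) = sup_x {y*x - a*x^2 - b*x} = sup_x {(y-b)*x - a*x^2}
FOC: (y - b) - 2a*x = 0 => x* = (y - b)/(2a)
x* = (1.5358 - 8)/(2*5) = -0.6464
f*(1.5358) = (y-b)^2/(4a) = (1.5358 - 8)^2/(4*5)
= 41.7859/20 = 2.0893


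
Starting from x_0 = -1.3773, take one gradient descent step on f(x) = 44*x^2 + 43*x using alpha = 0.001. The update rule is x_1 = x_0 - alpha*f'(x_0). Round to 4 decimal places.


We compute the gradient at x_0 and apply the update.
f'(x) = 88*x + 43
f'(-1.3773) = 88*-1.3773 + 43 = -78.2024
x_1 = -1.3773 - 0.001*-78.2024 = -1.2991


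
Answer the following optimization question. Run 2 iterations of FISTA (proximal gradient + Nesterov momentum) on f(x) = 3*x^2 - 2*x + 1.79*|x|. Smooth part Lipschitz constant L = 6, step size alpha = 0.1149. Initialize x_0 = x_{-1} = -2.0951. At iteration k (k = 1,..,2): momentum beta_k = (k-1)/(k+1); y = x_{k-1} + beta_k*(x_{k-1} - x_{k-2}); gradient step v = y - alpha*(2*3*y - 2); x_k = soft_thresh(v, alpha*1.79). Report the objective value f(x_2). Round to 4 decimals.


FISTA on f(x) = 3*x^2 - 2*x + 1.79*|x|
L = 6, alpha = 0.1149
Iteration 1: beta = 0.0, y = -2.0951 + 0.0*(-2.0951 + 2.0951) = -2.0951
  grad(y) = -14.5706, v = y - alpha*grad = -0.4209
  prox(v) = soft_thresh(-0.4209, 0.2057) = -0.2153
Iteration 2: beta = 0.3333, y = -0.2153 + 0.3333*(-0.2153 + 2.0951) = 0.4113
  grad(y) = 0.4681, v = y - alpha*grad = 0.3576
  prox(v) = soft_thresh(0.3576, 0.2057) = 0.1519
f(x_2) = 3*0.1519^2 - 2*0.1519 + 1.79*|0.1519| = 0.0373


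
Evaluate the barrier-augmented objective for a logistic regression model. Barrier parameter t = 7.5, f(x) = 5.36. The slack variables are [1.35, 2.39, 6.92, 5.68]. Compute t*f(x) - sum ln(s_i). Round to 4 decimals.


Step 1: Compute log-barrier.
ln values: [0.3001, 0.8713, 1.9344, 1.737]
phi = -(0.3001 + 0.8713 + 1.9344 + 1.737) = -4.8428
Step 2: Compute augmented objective.
t*f(x) = 7.5*5.36 = 40.2
Total = 40.2 - 4.8428 = 35.3572


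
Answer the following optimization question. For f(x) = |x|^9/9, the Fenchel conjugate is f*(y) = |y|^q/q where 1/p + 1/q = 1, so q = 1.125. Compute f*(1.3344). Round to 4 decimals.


The conjugate exponent q satisfies 1/p + 1/q = 1.
p = 9, so q = 9/(9 - 1) = 1.125
|y|^q = 1.3344^1.125 = 1.3834
f*(1.3344) = 1.3834 / 1.125 = 1.2297


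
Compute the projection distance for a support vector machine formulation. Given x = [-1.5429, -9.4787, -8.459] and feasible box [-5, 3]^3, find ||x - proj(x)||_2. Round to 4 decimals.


Project each component onto [-5, 3].
clip(-1.5429) = -1.5429, clip(-9.4787) = -5.0, clip(-8.459) = -5.0
Projection = [-1.5429, -5.0, -5.0]
Squared diffs: [0.0, 20.0588, 11.9647]
Distance = sqrt(32.0235) = 5.6589


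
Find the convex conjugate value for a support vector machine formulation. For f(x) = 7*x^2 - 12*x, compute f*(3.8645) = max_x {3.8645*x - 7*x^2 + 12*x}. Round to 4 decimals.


f*(y) = sup_x {y*x - a*x^2 - b*x} = sup_x {(y-b)*x - a*x^2}
FOC: (y - b) - 2a*x = 0 => x* = (y - b)/(2a)
x* = (3.8645 + 12)/(2*7) = 1.1332
f*(3.8645) = (y-b)^2/(4a) = (3.8645 + 12)^2/(4*7)
= 251.6824/28 = 8.9887


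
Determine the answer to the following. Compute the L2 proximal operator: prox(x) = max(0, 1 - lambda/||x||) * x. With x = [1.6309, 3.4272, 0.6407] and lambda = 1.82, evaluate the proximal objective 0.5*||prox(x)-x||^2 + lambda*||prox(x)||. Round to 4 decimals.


Step 1: Compute ||x||.
||x|| = 3.8492
Step 2: Compute scaling factor.
scale = max(0, 1 - 1.82/3.8492) = 0.5272
Step 3: prox(x) = [0.8598, 1.8067, 0.3378]
||prox(x)|| = 2.0292
Step 4: Proximal objective.
0.5*||prox-x||^2 = 1.6562
lambda*||prox|| = 3.6931
Total = 5.3493


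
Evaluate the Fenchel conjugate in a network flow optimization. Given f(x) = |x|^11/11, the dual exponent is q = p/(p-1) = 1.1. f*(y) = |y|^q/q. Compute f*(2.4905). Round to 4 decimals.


The conjugate exponent q satisfies 1/p + 1/q = 1.
p = 11, so q = 11/(11 - 1) = 1.1
|y|^q = 2.4905^1.1 = 2.7284
f*(2.4905) = 2.7284 / 1.1 = 2.4804


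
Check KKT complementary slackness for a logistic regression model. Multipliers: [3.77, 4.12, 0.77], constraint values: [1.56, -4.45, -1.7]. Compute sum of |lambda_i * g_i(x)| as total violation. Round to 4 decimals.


KKT complementary slackness check:
lambda_1 * g_1 = 3.77 * 1.56 = 5.8812
lambda_2 * g_2 = 4.12 * -4.45 = -18.334
lambda_3 * g_3 = 0.77 * -1.7 = -1.309
Total violation = 5.8812 + 18.334 + 1.309 = 25.5242


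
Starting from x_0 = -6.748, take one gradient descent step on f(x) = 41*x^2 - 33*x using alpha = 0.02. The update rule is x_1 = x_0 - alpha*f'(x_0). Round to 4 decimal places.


We compute the gradient at x_0 and apply the update.
f'(x) = 82*x - 33
f'(-6.748) = 82*-6.748 - 33 = -586.336
x_1 = -6.748 - 0.02*-586.336 = 4.9787


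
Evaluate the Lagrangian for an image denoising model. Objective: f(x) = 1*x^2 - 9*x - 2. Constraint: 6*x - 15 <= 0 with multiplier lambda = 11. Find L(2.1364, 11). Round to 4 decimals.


Step 1: Evaluate f(x).
f(2.1364) = 1*2.1364^2 - 9*2.1364 - 2 = -16.6634
Step 2: Evaluate g(x).
g(2.1364) = 6*2.1364 - 15 = -2.1816
Step 3: Compute Lagrangian.
L = -16.6634 + 11*-2.1816 = -40.661


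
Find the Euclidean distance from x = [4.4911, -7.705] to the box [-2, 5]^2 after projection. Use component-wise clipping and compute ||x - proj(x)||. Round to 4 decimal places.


Project each component onto [-2, 5].
clip(4.4911) = 4.4911, clip(-7.705) = -2.0
Projection = [4.4911, -2.0]
Squared diffs: [0.0, 32.547]
Distance = sqrt(32.547) = 5.705


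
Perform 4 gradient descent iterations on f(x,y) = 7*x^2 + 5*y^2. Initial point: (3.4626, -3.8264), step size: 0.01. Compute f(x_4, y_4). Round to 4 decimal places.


Gradient descent on f(x,y) = 7*x^2 + 5*y^2.
Starting point: (3.4626, -3.8264), alpha = 0.01
Step 1: grad_x = 2*7*3.4626 = 48.4764, grad_y = 2*5*-3.8264 = -38.264
  x_1 = 3.4626 - 0.01*48.4764 = 2.9778
  y_1 = -3.8264 - 0.01*-38.264 = -3.4438
Step 2: grad_x = 2*7*2.9778 = 41.6897, grad_y = 2*5*-3.4438 = -34.4376
  x_2 = 2.9778 - 0.01*41.6897 = 2.5609
  y_2 = -3.4438 - 0.01*-34.4376 = -3.0994
Step 3: grad_x = 2*7*2.5609 = 35.8531, grad_y = 2*5*-3.0994 = -30.9938
  x_3 = 2.5609 - 0.01*35.8531 = 2.2024
  y_3 = -3.0994 - 0.01*-30.9938 = -2.7894
Step 4: grad_x = 2*7*2.2024 = 30.8337, grad_y = 2*5*-2.7894 = -27.8945
  x_4 = 2.2024 - 0.01*30.8337 = 1.8941
  y_4 = -2.7894 - 0.01*-27.8945 = -2.5105
f(1.8941, -2.5105) = 7*1.8941^2 + 5*(-2.5105)^2 = 56.6256


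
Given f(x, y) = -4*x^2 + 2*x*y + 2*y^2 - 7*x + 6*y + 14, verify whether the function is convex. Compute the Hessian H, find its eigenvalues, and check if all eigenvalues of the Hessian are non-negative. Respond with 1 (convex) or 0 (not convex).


The Hessian of f(x,y) = -4*x^2 + 2*x*y + 2*y^2 - 7*x + 6*y + 14 is:
H = [[-8, 2], [2, 4]]
Trace = -8 + 4 = -4
Determinant = -8*4 - (2)^2 = -36
Discriminant = (-4)^2 - 4*-36 = 160.0
Eigenvalues: lambda_1 = -8.3246, lambda_2 = 4.3246
The function is not convex.

0


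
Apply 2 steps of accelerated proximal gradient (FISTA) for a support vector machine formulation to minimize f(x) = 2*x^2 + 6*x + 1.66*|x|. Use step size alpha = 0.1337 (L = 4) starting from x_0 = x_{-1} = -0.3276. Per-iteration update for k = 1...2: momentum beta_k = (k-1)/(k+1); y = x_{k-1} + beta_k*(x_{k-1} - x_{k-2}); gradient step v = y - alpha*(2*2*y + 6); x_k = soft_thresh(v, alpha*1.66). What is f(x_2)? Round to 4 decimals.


FISTA on f(x) = 2*x^2 + 6*x + 1.66*|x|
L = 4, alpha = 0.1337
Iteration 1: beta = 0.0, y = -0.3276 + 0.0*(-0.3276 + 0.3276) = -0.3276
  grad(y) = 4.6896, v = y - alpha*grad = -0.9546
  prox(v) = soft_thresh(-0.9546, 0.2219) = -0.7327
Iteration 2: beta = 0.3333, y = -0.7327 + 0.3333*(-0.7327 + 0.3276) = -0.8677
  grad(y) = 2.5293, v = y - alpha*grad = -1.2058
  prox(v) = soft_thresh(-1.2058, 0.2219) = -0.9839
f(x_2) = 2*(-0.9839)^2 + 6*(-0.9839) + 1.66*|-0.9839| = -2.334


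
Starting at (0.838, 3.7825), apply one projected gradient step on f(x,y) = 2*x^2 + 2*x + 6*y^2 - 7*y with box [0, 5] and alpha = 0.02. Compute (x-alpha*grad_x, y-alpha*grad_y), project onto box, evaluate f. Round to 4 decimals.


Step 1: Compute gradient at (0.838, 3.7825).
grad_x = 2*2*0.838 + 2 = 5.352
grad_y = 2*6*3.7825 - 7 = 38.39
Step 2: Gradient step.
x_raw = 0.838 - 0.02*5.352 = 0.731
y_raw = 3.7825 - 0.02*38.39 = 3.0147
Step 3: Project onto [0, 5].
x_proj = clip(0.731) = 0.731
y_proj = clip(3.0147) = 3.0147
Step 4: Evaluate f.
f(0.731, 3.0147) = 35.9581


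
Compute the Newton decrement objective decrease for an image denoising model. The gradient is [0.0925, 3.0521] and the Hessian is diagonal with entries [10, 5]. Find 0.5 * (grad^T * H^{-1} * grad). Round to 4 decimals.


Step 1: H is diagonal, so H^(-1) * g = [0.0093, 0.6104].
Step 2: g^T H^(-1) g = sum_i g_i^2 / H_ii
  = (0.0925)^2/10 + (3.0521)^2/5
  = 0.0009 + 1.8631 = 1.8639
Step 3: Objective decrease = 0.5 * g^T H^(-1) g = 0.932


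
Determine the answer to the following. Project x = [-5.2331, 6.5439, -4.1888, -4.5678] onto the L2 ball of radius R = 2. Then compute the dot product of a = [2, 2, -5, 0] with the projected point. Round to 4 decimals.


Step 1: Compute ||x|| (intermediates to 6 decimals).
||x|| = sqrt((-5.2331)^2 + 6.5439^2 + (-4.1888)^2 + (-4.5678)^2) = 10.422035
Step 2: Project.
Since ||x|| > R, scale = R/||x|| = 2/10.422035 = 0.191901, proj(x) = scale * x
proj(x) = [-1.004237, 1.255781, -0.803835, -0.876565]
Step 3: Dot product.
a^T * proj(x) = 2*(-1.004237) + 2*1.255781 - 5*(-0.803835) + 0*(-0.876565) = 4.5223


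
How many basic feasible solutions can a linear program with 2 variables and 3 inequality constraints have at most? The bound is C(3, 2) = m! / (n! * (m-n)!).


Each vertex corresponds to some choice of n active constraints out of m, so the number of vertices is at most C(m, n) = m! / (n!(m-n)!).
m = 3, n = 2
Numerator: 3 * 2
Denominator: 2! = 2
C(3, 2) = 3


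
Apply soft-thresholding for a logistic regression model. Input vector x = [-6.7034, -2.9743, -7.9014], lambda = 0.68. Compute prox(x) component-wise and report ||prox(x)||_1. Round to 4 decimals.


Soft-thresholding with lambda = 0.68:
prox(-6.7034) = sign(-6.7034)*max(|-6.7034| - 0.68, 0) = -6.0234
prox(-2.9743) = sign(-2.9743)*max(|-2.9743| - 0.68, 0) = -2.2943
prox(-7.9014) = sign(-7.9014)*max(|-7.9014| - 0.68, 0) = -7.2214
prox(x) = [-6.0234, -2.2943, -7.2214]
||prox(x)||_1 = 6.0234 + 2.2943 + 7.2214 = 15.5391


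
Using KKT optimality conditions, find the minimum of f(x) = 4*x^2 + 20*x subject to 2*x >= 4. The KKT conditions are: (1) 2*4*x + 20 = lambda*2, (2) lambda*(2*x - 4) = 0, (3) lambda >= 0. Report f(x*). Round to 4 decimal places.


Step 1: Try lambda = 0 (constraint inactive).
x_unc = -20/(2*4) = -2.5
Check: 2*-2.5 = -5.0 < 4 -- violated!
Step 2: Constraint must be active: 2*x = 4
x* = 4/2 = 2.0
lambda = (2*4*2.0 + 20)/2 = 18.0
Step 3: Compute optimal value.
f(x*) = 4*2.0^2 + 20*2.0 = 56.0


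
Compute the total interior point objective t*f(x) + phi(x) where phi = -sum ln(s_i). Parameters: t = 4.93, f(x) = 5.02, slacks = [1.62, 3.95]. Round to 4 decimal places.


Step 1: Compute log-barrier.
ln values: [0.4824, 1.3737]
phi = -(0.4824 + 1.3737) = -1.8561
Step 2: Compute augmented objective.
t*f(x) = 4.93*5.02 = 24.7486
Total = 24.7486 - 1.8561 = 22.8925


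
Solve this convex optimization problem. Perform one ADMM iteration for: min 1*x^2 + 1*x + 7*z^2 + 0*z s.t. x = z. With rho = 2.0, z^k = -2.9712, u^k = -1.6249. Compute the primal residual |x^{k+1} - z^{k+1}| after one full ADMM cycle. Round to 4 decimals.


ADMM iteration with rho = 2.0, z^k = -2.9712, u^k = -1.6249
Step 1: x-update.
Minimize 1*x^2 + 1*x + (2.0/2)*(x + 2.9712 - 1.6249)^2
FOC: (2*1 + 2.0)*x = -1 + 2.0*(-2.9712 + 1.6249)
x^{k+1} = -0.9232
Step 2: z-update.
Minimize 7*z^2 + 0*z + (2.0/2)*(-0.9232 - z - 1.6249)^2
FOC: (2*7 + 2.0)*z = 0 + 2.0*(-0.9232 - 1.6249)
z^{k+1} = -0.3185
Step 3: u-update.
u^{k+1} = -1.6249 - 0.9232 + 0.3185 = -2.2295
Step 4: Primal residual = |-0.9232 + 0.3185| = 0.6046


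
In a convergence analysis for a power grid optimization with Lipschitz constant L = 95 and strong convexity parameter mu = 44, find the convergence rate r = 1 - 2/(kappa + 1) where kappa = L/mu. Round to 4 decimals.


Step 1: Compute the condition number.
kappa = L/mu = 95/44 = 2.1591
Step 2: Compute the convergence rate.
r = 1 - 2/(kappa + 1) = 1 - 2*mu/(L + mu) = (L - mu)/(L + mu) = 51/139 = 0.3669


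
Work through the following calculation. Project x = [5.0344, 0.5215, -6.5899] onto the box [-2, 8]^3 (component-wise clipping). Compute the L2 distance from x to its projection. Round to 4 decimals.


Project each component onto [-2, 8].
clip(5.0344) = 5.0344, clip(0.5215) = 0.5215, clip(-6.5899) = -2.0
Projection = [5.0344, 0.5215, -2.0]
Squared diffs: [0.0, 0.0, 21.0672]
Distance = sqrt(21.0672) = 4.5899


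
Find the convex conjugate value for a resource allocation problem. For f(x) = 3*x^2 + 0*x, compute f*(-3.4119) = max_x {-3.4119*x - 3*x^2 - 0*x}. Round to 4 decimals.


f*(y) = sup_x {y*x - a*x^2 - b*x} = sup_x {(y-b)*x - a*x^2}
FOC: (y - b) - 2a*x = 0 => x* = (y - b)/(2a)
x* = (-3.4119 - 0)/(2*3) = -0.5687
f*(-3.4119) = (y-b)^2/(4a) = (-3.4119 - 0)^2/(4*3)
= 11.6411/12 = 0.9701


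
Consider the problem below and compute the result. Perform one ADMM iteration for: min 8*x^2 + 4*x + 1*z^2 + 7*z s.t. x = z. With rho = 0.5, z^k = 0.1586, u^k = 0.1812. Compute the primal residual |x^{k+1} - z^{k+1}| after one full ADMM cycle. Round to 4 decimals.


ADMM iteration with rho = 0.5, z^k = 0.1586, u^k = 0.1812
Step 1: x-update.
Minimize 8*x^2 + 4*x + (0.5/2)*(x - 0.1586 + 0.1812)^2
FOC: (2*8 + 0.5)*x = -4 + 0.5*(0.1586 - 0.1812)
x^{k+1} = -0.2431
Step 2: z-update.
Minimize 1*z^2 + 7*z + (0.5/2)*(-0.2431 - z + 0.1812)^2
FOC: (2*1 + 0.5)*z = -7 + 0.5*(-0.2431 + 0.1812)
z^{k+1} = -2.8124
Step 3: u-update.
u^{k+1} = 0.1812 - 0.2431 + 2.8124 = 2.7505
Step 4: Primal residual = |-0.2431 + 2.8124| = 2.5693


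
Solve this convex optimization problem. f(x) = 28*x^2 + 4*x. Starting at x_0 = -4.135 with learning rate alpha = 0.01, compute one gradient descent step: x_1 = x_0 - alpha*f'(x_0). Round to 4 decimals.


We compute the gradient at x_0 and apply the update.
f'(x) = 56*x + 4
f'(-4.135) = 56*-4.135 + 4 = -227.56
x_1 = -4.135 - 0.01*-227.56 = -1.8594


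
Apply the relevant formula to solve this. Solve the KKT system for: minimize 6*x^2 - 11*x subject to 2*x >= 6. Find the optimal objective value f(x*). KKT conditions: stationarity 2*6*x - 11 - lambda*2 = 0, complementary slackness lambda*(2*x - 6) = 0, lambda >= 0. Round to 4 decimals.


Step 1: Try lambda = 0 (constraint inactive).
x_unc = 11/(2*6) = 0.9167
Check: 2*0.9167 = 1.8334 < 6 -- violated!
Step 2: Constraint must be active: 2*x = 6
x* = 6/2 = 3.0
lambda = (2*6*3.0 - 11)/2 = 12.5
Step 3: Compute optimal value.
f(x*) = 6*3.0^2 - 11*3.0 = 21.0


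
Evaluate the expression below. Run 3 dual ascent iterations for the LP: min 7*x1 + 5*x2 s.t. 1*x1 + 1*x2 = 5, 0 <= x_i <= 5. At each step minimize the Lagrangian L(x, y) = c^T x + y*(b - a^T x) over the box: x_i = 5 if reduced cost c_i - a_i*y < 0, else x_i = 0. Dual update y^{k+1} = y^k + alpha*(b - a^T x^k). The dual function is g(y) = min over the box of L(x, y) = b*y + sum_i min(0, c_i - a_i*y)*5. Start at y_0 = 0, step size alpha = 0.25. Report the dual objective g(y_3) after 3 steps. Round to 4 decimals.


Dual ascent for LP: min 7*x1 + 5*x2, 1*x1 + 1*x2 = 5, 0 <= x_i <= 5
Step 1: y^k = 0.0, reduced costs: (7.0, 5.0)
  x^k = (0.0, 0.0), subgradient = b - a^T x = 5.0
  y^{k+1} = 0.0 + 0.25*5.0 = 1.25
Step 2: y^k = 1.25, reduced costs: (5.75, 3.75)
  x^k = (0.0, 0.0), subgradient = b - a^T x = 5.0
  y^{k+1} = 1.25 + 0.25*5.0 = 2.5
Step 3: y^k = 2.5, reduced costs: (4.5, 2.5)
  x^k = (0.0, 0.0), subgradient = b - a^T x = 5.0
  y^{k+1} = 2.5 + 0.25*5.0 = 3.75
Dual objective at y_3 = 3.75: reduced costs (3.25, 1.25), box minimizer x = (0.0, 0.0)
g(y_3) = b*y + (c1 - a1*y)*x1 + (c2 - a2*y)*x2 = 5*3.75 + 3.25*0.0 + 1.25*0.0 = 18.75 + 0.0 + 0.0 = 18.75


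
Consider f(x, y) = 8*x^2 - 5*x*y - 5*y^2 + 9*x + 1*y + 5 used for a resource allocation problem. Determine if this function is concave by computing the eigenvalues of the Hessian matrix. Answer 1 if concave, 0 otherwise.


The Hessian of f(x,y) = 8*x^2 - 5*x*y - 5*y^2 + 9*x + 1*y + 5 is:
H = [[16, -5], [-5, -10]]
Trace = 16 - 10 = 6
Determinant = 16*-10 - (-5)^2 = -185
Discriminant = (6)^2 - 4*-185 = 776.0
Eigenvalues: lambda_1 = -10.9284, lambda_2 = 16.9284
The function is not concave.

0


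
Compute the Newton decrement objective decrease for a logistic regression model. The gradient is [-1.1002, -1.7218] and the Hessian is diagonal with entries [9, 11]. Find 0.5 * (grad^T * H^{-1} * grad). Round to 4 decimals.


Step 1: H is diagonal, so H^(-1) * g = [-0.1222, -0.1565].
Step 2: g^T H^(-1) g = sum_i g_i^2 / H_ii
  = (-1.1002)^2/9 + (-1.7218)^2/11
  = 0.1345 + 0.2695 = 0.404
Step 3: Objective decrease = 0.5 * g^T H^(-1) g = 0.202


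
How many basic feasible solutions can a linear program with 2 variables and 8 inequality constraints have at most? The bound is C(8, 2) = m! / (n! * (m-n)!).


Each vertex corresponds to some choice of n active constraints out of m, so the number of vertices is at most C(m, n) = m! / (n!(m-n)!).
m = 8, n = 2
Numerator: 8 * 7
Denominator: 2! = 2
C(8, 2) = 28


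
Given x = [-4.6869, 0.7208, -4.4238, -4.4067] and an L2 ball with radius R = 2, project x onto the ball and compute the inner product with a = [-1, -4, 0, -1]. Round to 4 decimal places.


Step 1: Compute ||x|| (intermediates to 6 decimals).
||x|| = sqrt((-4.6869)^2 + 0.7208^2 + (-4.4238)^2 + (-4.4067)^2) = 7.840637
Step 2: Project.
Since ||x|| > R, scale = R/||x|| = 2/7.840637 = 0.255081, proj(x) = scale * x
proj(x) = [-1.195539, 0.183862, -1.128427, -1.124065]
Step 3: Dot product.
a^T * proj(x) = -1*(-1.195539) - 4*0.183862 + 0*(-1.128427) - 1*(-1.124065) = 1.5842


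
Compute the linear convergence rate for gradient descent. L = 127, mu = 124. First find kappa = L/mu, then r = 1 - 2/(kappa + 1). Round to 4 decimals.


Step 1: Compute the condition number.
kappa = L/mu = 127/124 = 1.0242
Step 2: Compute the convergence rate.
r = 1 - 2/(kappa + 1) = 1 - 2*mu/(L + mu) = (L - mu)/(L + mu) = 3/251 = 0.012


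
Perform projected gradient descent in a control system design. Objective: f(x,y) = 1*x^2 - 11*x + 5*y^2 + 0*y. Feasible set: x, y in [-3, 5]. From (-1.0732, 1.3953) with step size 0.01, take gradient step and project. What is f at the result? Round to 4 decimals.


Step 1: Compute gradient at (-1.0732, 1.3953).
grad_x = 2*1*-1.0732 - 11 = -13.1464
grad_y = 2*5*1.3953 + 0 = 13.953
Step 2: Gradient step.
x_raw = -1.0732 - 0.01*-13.1464 = -0.9417
y_raw = 1.3953 - 0.01*13.953 = 1.2558
Step 3: Project onto [-3, 5].
x_proj = clip(-0.9417) = -0.9417
y_proj = clip(1.2558) = 1.2558
Step 4: Evaluate f.
f(-0.9417, 1.2558) = 19.1308


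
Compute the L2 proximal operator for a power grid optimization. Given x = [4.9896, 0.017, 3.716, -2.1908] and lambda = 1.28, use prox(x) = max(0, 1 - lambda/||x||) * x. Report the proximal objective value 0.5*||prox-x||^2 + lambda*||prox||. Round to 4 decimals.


Step 1: Compute ||x||.
||x|| = 6.5958
Step 2: Compute scaling factor.
scale = max(0, 1 - 1.28/6.5958) = 0.8059
Step 3: prox(x) = [4.0213, 0.0137, 2.9949, -1.7656]
||prox(x)|| = 5.3158
Step 4: Proximal objective.
0.5*||prox-x||^2 = 0.8192
lambda*||prox|| = 6.8042
Total = 7.6234


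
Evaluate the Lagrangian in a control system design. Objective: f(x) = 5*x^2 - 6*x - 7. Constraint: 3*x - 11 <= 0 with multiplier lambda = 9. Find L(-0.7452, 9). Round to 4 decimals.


Step 1: Evaluate f(x).
f(-0.7452) = 5*(-0.7452)^2 - 6*(-0.7452) - 7 = 0.2478
Step 2: Evaluate g(x).
g(-0.7452) = 3*-0.7452 - 11 = -13.2356
Step 3: Compute Lagrangian.
L = 0.2478 + 9*-13.2356 = -118.8726


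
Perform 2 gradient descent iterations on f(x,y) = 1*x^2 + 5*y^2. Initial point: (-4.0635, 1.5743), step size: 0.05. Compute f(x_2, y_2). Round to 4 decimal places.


Gradient descent on f(x,y) = 1*x^2 + 5*y^2.
Starting point: (-4.0635, 1.5743), alpha = 0.05
Step 1: grad_x = 2*1*-4.0635 = -8.127, grad_y = 2*5*1.5743 = 15.743
  x_1 = -4.0635 - 0.05*-8.127 = -3.6572
  y_1 = 1.5743 - 0.05*15.743 = 0.7872
Step 2: grad_x = 2*1*-3.6572 = -7.3143, grad_y = 2*5*0.7872 = 7.8715
  x_2 = -3.6572 - 0.05*-7.3143 = -3.2914
  y_2 = 0.7872 - 0.05*7.8715 = 0.3936
f(-3.2914, 0.3936) = 1*(-3.2914)^2 + 5*0.3936^2 = 11.6081


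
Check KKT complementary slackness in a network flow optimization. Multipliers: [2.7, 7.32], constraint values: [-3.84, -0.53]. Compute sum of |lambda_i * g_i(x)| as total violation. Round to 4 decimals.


KKT complementary slackness check:
lambda_1 * g_1 = 2.7 * -3.84 = -10.368
lambda_2 * g_2 = 7.32 * -0.53 = -3.8796
Total violation = 10.368 + 3.8796 = 14.2476


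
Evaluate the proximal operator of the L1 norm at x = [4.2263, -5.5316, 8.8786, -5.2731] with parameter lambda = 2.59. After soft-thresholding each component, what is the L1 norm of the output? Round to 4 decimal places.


Soft-thresholding with lambda = 2.59:
prox(4.2263) = sign(4.2263)*max(|4.2263| - 2.59, 0) = 1.6363
prox(-5.5316) = sign(-5.5316)*max(|-5.5316| - 2.59, 0) = -2.9416
prox(8.8786) = sign(8.8786)*max(|8.8786| - 2.59, 0) = 6.2886
prox(-5.2731) = sign(-5.2731)*max(|-5.2731| - 2.59, 0) = -2.6831
prox(x) = [1.6363, -2.9416, 6.2886, -2.6831]
||prox(x)||_1 = 1.6363 + 2.9416 + 6.2886 + 2.6831 = 13.5496


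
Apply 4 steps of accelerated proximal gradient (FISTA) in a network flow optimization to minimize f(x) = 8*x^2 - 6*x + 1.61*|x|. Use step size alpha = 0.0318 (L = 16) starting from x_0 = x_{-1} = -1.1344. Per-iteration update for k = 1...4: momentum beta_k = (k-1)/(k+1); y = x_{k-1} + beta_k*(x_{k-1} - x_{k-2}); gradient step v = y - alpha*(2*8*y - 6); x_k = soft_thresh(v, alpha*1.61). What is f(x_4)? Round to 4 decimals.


FISTA on f(x) = 8*x^2 - 6*x + 1.61*|x|
L = 16, alpha = 0.0318
Iteration 1: beta = 0.0, y = -1.1344 + 0.0*(-1.1344 + 1.1344) = -1.1344
  grad(y) = -24.1504, v = y - alpha*grad = -0.3664
  prox(v) = soft_thresh(-0.3664, 0.0512) = -0.3152
Iteration 2: beta = 0.3333, y = -0.3152 + 0.3333*(-0.3152 + 1.1344) = -0.0422
  grad(y) = -6.6745, v = y - alpha*grad = 0.1701
  prox(v) = soft_thresh(0.1701, 0.0512) = 0.1189
Iteration 3: beta = 0.5, y = 0.1189 + 0.5*(0.1189 + 0.3152) = 0.3359
  grad(y) = -0.6248, v = y - alpha*grad = 0.3558
  prox(v) = soft_thresh(0.3558, 0.0512) = 0.3046
Iteration 4: beta = 0.6, y = 0.3046 + 0.6*(0.3046 - 0.1189) = 0.4161
  grad(y) = 0.6569, v = y - alpha*grad = 0.3952
  prox(v) = soft_thresh(0.3952, 0.0512) = 0.344
f(x_4) = 8*0.344^2 - 6*0.344 + 1.61*|0.344| = -0.5635


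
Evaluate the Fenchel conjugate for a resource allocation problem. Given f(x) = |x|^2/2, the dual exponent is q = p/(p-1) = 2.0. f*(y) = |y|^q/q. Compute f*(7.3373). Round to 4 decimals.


The conjugate exponent q satisfies 1/p + 1/q = 1.
p = 2, so q = 2/(2 - 1) = 2.0
|y|^q = 7.3373^2.0 = 53.836
f*(7.3373) = 53.836 / 2.0 = 26.918


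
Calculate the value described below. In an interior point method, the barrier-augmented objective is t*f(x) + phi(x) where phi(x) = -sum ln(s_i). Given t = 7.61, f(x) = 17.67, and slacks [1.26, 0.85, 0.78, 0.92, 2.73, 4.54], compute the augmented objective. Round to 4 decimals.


Step 1: Compute log-barrier.
ln values: [0.2311, -0.1625, -0.2485, -0.0834, 1.0043, 1.5129]
phi = -(0.2311 - 0.1625 - 0.2485 - 0.0834 + 1.0043 + 1.5129) = -2.254
Step 2: Compute augmented objective.
t*f(x) = 7.61*17.67 = 134.4687
Total = 134.4687 - 2.254 = 132.2147


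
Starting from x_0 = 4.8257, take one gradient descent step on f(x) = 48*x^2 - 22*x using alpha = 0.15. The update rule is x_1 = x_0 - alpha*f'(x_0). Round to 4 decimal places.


We compute the gradient at x_0 and apply the update.
f'(x) = 96*x - 22
f'(4.8257) = 96*4.8257 - 22 = 441.2672
x_1 = 4.8257 - 0.15*441.2672 = -61.3644


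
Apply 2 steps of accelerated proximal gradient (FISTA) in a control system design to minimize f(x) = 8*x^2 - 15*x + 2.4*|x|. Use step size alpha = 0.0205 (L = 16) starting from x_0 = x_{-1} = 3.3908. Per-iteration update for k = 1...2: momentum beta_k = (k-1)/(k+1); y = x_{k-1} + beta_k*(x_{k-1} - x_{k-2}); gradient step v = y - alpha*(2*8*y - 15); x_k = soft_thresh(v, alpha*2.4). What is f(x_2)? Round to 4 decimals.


FISTA on f(x) = 8*x^2 - 15*x + 2.4*|x|
L = 16, alpha = 0.0205
Iteration 1: beta = 0.0, y = 3.3908 + 0.0*(3.3908 - 3.3908) = 3.3908
  grad(y) = 39.2528, v = y - alpha*grad = 2.5861
  prox(v) = soft_thresh(2.5861, 0.0492) = 2.5369
Iteration 2: beta = 0.3333, y = 2.5369 + 0.3333*(2.5369 - 3.3908) = 2.2523
  grad(y) = 21.0366, v = y - alpha*grad = 1.821
  prox(v) = soft_thresh(1.821, 0.0492) = 1.7718
f(x_2) = 8*1.7718^2 - 15*1.7718 + 2.4*|1.7718| = 2.7901


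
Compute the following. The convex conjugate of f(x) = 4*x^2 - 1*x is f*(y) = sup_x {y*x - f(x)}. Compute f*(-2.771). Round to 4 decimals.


f*(y) = sup_x {y*x - a*x^2 - b*x} = sup_x {(y-b)*x - a*x^2}
FOC: (y - b) - 2a*x = 0 => x* = (y - b)/(2a)
x* = (-2.771 + 1)/(2*4) = -0.2214
f*(-2.771) = (y-b)^2/(4a) = (-2.771 + 1)^2/(4*4)
= 3.1364/16 = 0.196


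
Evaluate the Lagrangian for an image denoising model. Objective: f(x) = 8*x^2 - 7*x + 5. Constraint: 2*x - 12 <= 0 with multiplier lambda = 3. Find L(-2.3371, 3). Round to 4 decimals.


Step 1: Evaluate f(x).
f(-2.3371) = 8*(-2.3371)^2 - 7*(-2.3371) + 5 = 65.056
Step 2: Evaluate g(x).
g(-2.3371) = 2*-2.3371 - 12 = -16.6742
Step 3: Compute Lagrangian.
L = 65.056 + 3*-16.6742 = 15.0334


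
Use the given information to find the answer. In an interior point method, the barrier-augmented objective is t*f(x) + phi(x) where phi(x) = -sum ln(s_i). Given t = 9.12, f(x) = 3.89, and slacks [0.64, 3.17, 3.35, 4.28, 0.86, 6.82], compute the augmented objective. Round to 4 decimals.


Step 1: Compute log-barrier.
ln values: [-0.4463, 1.1537, 1.209, 1.454, -0.1508, 1.9199]
phi = -(-0.4463 + 1.1537 + 1.209 + 1.454 - 0.1508 + 1.9199) = -5.1394
Step 2: Compute augmented objective.
t*f(x) = 9.12*3.89 = 35.4768
Total = 35.4768 - 5.1394 = 30.3374


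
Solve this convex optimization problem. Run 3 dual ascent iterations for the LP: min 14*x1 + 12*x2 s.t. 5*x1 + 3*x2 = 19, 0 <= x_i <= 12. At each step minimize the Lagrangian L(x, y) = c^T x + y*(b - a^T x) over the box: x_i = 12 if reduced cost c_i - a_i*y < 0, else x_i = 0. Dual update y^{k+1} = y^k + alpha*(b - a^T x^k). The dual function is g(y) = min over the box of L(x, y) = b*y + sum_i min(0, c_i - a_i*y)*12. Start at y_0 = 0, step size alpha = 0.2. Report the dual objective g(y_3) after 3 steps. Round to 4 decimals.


Dual ascent for LP: min 14*x1 + 12*x2, 5*x1 + 3*x2 = 19, 0 <= x_i <= 12
Step 1: y^k = 0.0, reduced costs: (14.0, 12.0)
  x^k = (0.0, 0.0), subgradient = b - a^T x = 19.0
  y^{k+1} = 0.0 + 0.2*19.0 = 3.8
Step 2: y^k = 3.8, reduced costs: (-5.0, 0.6)
  x^k = (12.0, 0.0), subgradient = b - a^T x = -41.0
  y^{k+1} = 3.8 + 0.2*-41.0 = -4.4
Step 3: y^k = -4.4, reduced costs: (36.0, 25.2)
  x^k = (0.0, 0.0), subgradient = b - a^T x = 19.0
  y^{k+1} = -4.4 + 0.2*19.0 = -0.6
Dual objective at y_3 = -0.6: reduced costs (17.0, 13.8), box minimizer x = (0.0, 0.0)
g(y_3) = b*y + (c1 - a1*y)*x1 + (c2 - a2*y)*x2 = 19*(-0.6) + 17.0*0.0 + 13.8*0.0 = -11.4 + 0.0 + 0.0 = -11.4


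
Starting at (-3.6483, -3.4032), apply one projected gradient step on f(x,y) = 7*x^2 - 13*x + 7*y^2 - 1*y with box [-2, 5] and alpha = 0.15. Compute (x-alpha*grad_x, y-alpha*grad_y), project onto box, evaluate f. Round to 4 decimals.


Step 1: Compute gradient at (-3.6483, -3.4032).
grad_x = 2*7*-3.6483 - 13 = -64.0762
grad_y = 2*7*-3.4032 - 1 = -48.6448
Step 2: Gradient step.
x_raw = -3.6483 - 0.15*-64.0762 = 5.9631
y_raw = -3.4032 - 0.15*-48.6448 = 3.8935
Step 3: Project onto [-2, 5].
x_proj = clip(5.9631) = 5.0
y_proj = clip(3.8935) = 3.8935
Step 4: Evaluate f.
f(5.0, 3.8935) = 212.223


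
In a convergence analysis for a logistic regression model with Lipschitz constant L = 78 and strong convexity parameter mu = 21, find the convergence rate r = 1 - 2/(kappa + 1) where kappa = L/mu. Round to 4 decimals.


Step 1: Compute the condition number.
kappa = L/mu = 78/21 = 3.7143
Step 2: Compute the convergence rate.
r = 1 - 2/(kappa + 1) = 1 - 2*mu/(L + mu) = (L - mu)/(L + mu) = 57/99 = 0.5758


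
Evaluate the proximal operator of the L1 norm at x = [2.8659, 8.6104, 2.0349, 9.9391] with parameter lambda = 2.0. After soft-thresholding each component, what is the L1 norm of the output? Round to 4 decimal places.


Soft-thresholding with lambda = 2.0:
prox(2.8659) = sign(2.8659)*max(|2.8659| - 2.0, 0) = 0.8659
prox(8.6104) = sign(8.6104)*max(|8.6104| - 2.0, 0) = 6.6104
prox(2.0349) = sign(2.0349)*max(|2.0349| - 2.0, 0) = 0.0349
prox(9.9391) = sign(9.9391)*max(|9.9391| - 2.0, 0) = 7.9391
prox(x) = [0.8659, 6.6104, 0.0349, 7.9391]
||prox(x)||_1 = 0.8659 + 6.6104 + 0.0349 + 7.9391 = 15.4503


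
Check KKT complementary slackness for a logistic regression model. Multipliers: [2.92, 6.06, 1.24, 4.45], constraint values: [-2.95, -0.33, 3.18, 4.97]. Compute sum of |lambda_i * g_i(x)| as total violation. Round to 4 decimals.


KKT complementary slackness check:
lambda_1 * g_1 = 2.92 * -2.95 = -8.614
lambda_2 * g_2 = 6.06 * -0.33 = -1.9998
lambda_3 * g_3 = 1.24 * 3.18 = 3.9432
lambda_4 * g_4 = 4.45 * 4.97 = 22.1165
Total violation = 8.614 + 1.9998 + 3.9432 + 22.1165 = 36.6735


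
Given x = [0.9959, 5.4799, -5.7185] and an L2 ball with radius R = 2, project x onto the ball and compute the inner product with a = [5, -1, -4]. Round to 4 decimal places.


Step 1: Compute ||x|| (intermediates to 6 decimals).
||x|| = sqrt(0.9959^2 + 5.4799^2 + (-5.7185)^2) = 7.982629
Step 2: Project.
Since ||x|| > R, scale = R/||x|| = 2/7.982629 = 0.250544, proj(x) = scale * x
proj(x) = [0.249517, 1.372956, -1.432736]
Step 3: Dot product.
a^T * proj(x) = 5*0.249517 - 1*1.372956 - 4*(-1.432736) = 5.6056


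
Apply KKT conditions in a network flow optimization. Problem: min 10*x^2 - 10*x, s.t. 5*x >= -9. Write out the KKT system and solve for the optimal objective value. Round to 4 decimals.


Step 1: Try lambda = 0 (constraint inactive).
Stationarity: 2*10*x - 10 = 0
x* = 10/(2*10) = 0.5
Check constraint: 5*0.5 = 2.5 >= -9 -- satisfied.
Step 2: Compute optimal value.
f(x*) = 10*0.5^2 - 10*0.5 = -2.5


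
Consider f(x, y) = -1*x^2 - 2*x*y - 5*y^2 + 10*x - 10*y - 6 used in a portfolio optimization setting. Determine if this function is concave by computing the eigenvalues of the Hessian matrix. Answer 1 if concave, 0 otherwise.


The Hessian of f(x,y) = -1*x^2 - 2*x*y - 5*y^2 + 10*x - 10*y - 6 is:
H = [[-2, -2], [-2, -10]]
Trace = -2 - 10 = -12
Determinant = -2*-10 - (-2)^2 = 16
Discriminant = (-12)^2 - 4*16 = 80.0
Eigenvalues: lambda_1 = -10.4721, lambda_2 = -1.5279
The function is concave.

1


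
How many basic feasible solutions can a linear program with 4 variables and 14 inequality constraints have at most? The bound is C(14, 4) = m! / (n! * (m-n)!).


Each vertex corresponds to some choice of n active constraints out of m, so the number of vertices is at most C(m, n) = m! / (n!(m-n)!).
m = 14, n = 4
Numerator: 14 * 13 * 12 * 11
Denominator: 4! = 24
C(14, 4) = 1001


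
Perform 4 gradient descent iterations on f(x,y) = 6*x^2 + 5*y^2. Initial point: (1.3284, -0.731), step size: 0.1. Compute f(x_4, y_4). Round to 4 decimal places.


Gradient descent on f(x,y) = 6*x^2 + 5*y^2.
Starting point: (1.3284, -0.731), alpha = 0.1
Step 1: grad_x = 2*6*1.3284 = 15.9408, grad_y = 2*5*-0.731 = -7.31
  x_1 = 1.3284 - 0.1*15.9408 = -0.2657
  y_1 = -0.731 - 0.1*-7.31 = 0.0
Step 2: grad_x = 2*6*-0.2657 = -3.1882, grad_y = 2*5*0.0 = 0.0
  x_2 = -0.2657 - 0.1*-3.1882 = 0.0531
  y_2 = 0.0 - 0.1*0.0 = 0.0
Step 3: grad_x = 2*6*0.0531 = 0.6376, grad_y = 2*5*0.0 = 0.0
  x_3 = 0.0531 - 0.1*0.6376 = -0.0106
  y_3 = 0.0 - 0.1*0.0 = 0.0
Step 4: grad_x = 2*6*-0.0106 = -0.1275, grad_y = 2*5*0.0 = 0.0
  x_4 = -0.0106 - 0.1*-0.1275 = 0.0021
  y_4 = 0.0 - 0.1*0.0 = 0.0
f(0.0021, 0.0) = 6*0.0021^2 + 5*0.0^2 = 0.0
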